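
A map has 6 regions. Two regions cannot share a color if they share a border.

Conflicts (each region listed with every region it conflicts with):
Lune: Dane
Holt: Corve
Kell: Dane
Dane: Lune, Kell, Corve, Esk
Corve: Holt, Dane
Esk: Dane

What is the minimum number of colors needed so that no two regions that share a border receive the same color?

Dane and Esk conflict, so at least 2 colors are needed.
2 colors suffice: color 1 → {Holt, Dane}; color 2 → {Lune, Kell, Corve, Esk}. Every pair that conflicts lands in different colors.

2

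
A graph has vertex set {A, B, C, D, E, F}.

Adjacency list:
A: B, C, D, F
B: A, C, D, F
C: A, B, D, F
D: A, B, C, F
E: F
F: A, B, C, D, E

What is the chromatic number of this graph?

A, B, C, D, F form a clique, so at least 5 colors are needed.
5 colors suffice: color red → {F}; color blue → {D, E}; color green → {B}; color yellow → {A}; color purple → {C}. Each edge has distinct colors on its endpoints.

5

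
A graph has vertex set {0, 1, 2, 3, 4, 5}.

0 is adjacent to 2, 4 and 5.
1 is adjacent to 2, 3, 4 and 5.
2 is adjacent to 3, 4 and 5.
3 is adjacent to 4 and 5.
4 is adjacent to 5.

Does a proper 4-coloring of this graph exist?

1, 2, 3, 4, 5 form a clique, so at least 5 colors are needed.
So 4 colors are not enough.

No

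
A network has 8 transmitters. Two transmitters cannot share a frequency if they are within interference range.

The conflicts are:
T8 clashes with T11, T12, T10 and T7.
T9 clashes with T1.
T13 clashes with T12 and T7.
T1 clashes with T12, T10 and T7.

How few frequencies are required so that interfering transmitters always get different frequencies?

T8 and T10 conflict, so at least 2 frequencies are needed.
2 frequencies suffice: frequency 1 → {T8, T13, T1}; frequency 2 → {T9, T11, T12, T10, T7}. Each listed conflict is separated.

2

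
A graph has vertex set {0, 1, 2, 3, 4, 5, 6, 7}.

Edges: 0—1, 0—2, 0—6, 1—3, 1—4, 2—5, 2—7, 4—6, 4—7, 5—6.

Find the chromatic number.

3

The cycle 4-6-0-2-7-4 has odd length 5, so it cannot be 2-colored; at least 3 colors are needed.
3 colors suffice: color a → {0, 3, 4, 5}; color b → {1, 2, 6}; color c → {7}. No two adjacent vertices share a color.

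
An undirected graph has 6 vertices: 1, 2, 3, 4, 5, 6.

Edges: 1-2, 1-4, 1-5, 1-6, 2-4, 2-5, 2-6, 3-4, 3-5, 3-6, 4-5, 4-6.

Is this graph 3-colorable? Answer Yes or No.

No

1, 2, 4, 5 are mutually adjacent (a clique of size 4), so at least 4 colors are needed.
So 3 colors are not enough.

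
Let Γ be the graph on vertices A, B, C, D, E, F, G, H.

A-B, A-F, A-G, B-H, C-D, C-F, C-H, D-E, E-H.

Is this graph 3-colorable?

Yes

The chromatic number is 3. The cycle H-B-A-F-C-H has odd length 5, so it cannot be 2-colored; at least 3 colors are needed.
3 colors suffice: color red → {A, D, H}; color blue → {B, C, E, G}; color green → {F}.
That is already a proper 3-coloring.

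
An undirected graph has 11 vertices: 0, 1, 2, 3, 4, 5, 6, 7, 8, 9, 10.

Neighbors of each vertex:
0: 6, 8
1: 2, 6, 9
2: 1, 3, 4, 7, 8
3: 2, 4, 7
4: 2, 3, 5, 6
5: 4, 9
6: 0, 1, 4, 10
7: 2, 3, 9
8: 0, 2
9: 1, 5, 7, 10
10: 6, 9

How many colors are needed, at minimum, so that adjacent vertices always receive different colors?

2, 3, 4 are mutually adjacent, so at least 3 colors are needed.
3 colors suffice: color a → {2, 6, 9}; color b → {0, 1, 4, 7, 10}; color c → {3, 5, 8}. Every edge joins two different colors.

3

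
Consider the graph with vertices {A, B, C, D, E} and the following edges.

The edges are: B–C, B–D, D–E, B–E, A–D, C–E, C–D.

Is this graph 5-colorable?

Yes

The chromatic number is 4. B, C, D, E are mutually adjacent (a clique of size 4), so at least 4 colors are needed.
A valid assignment using 4 colors: A=2, B=4, C=2, D=1, E=3.
Since 5 ≥ 4, a proper 5-coloring certainly exists.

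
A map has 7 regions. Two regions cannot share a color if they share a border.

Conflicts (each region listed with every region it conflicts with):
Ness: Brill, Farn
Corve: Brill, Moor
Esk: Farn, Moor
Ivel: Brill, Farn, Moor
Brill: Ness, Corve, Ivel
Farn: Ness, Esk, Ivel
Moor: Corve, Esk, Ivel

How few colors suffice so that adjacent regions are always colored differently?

2

Ness and Brill conflict, so at least 2 colors are needed.
2 colors suffice: color 1 → {Brill, Farn, Moor}; color 2 → {Ness, Corve, Esk, Ivel}. No two conflicting regions share a color.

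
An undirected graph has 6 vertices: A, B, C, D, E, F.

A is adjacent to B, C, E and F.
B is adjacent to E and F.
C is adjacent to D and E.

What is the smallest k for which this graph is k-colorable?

A, B, F are mutually adjacent, so at least 3 colors are needed.
A valid assignment using 3 colors: A=1, B=2, C=2, D=1, E=3, F=3. Every edge joins two different colors.

3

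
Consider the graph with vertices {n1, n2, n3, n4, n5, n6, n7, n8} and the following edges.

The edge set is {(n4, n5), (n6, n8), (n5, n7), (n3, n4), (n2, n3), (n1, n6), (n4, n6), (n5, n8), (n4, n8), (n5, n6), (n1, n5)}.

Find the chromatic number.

4

n4, n5, n6, n8 are pairwise adjacent (a clique of size 4), so at least 4 colors are needed.
4 colors suffice: color 1 → {n3, n5}; color 2 → {n1, n2, n4, n7}; color 3 → {n6}; color 4 → {n8}. Each edge has distinct colors on its endpoints.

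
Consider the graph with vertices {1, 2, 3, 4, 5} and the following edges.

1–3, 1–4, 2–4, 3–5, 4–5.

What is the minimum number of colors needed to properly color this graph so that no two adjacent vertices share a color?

2

3 and 5 are adjacent, so at least 2 colors are needed.
2 colors suffice: 1=b, 2=b, 3=a, 4=a, 5=b. Each edge has distinct colors on its endpoints.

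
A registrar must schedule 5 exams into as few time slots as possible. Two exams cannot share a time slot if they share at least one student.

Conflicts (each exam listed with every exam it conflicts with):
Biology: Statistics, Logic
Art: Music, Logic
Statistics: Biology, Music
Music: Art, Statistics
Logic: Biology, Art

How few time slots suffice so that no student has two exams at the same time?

3

The cycle Biology-Logic-Art-Music-Statistics-Biology has odd length 5, so it cannot be 2-colored; at least 3 time slots are needed.
3 time slots suffice: Biology=2, Art=1, Statistics=1, Music=2, Logic=3. Each listed conflict is separated.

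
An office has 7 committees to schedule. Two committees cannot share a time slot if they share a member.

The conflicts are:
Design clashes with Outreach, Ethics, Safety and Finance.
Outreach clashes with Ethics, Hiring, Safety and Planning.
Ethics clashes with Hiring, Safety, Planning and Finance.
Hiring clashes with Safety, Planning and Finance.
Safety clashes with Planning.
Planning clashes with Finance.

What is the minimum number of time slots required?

5

Outreach, Ethics, Hiring, Safety, Planning all conflict with each other, so at least 5 time slots are needed.
5 time slots suffice: time slot 1 → {Ethics}; time slot 2 → {Design, Hiring}; time slot 3 → {Planning}; time slot 4 → {Outreach, Finance}; time slot 5 → {Safety}. Each listed conflict is separated.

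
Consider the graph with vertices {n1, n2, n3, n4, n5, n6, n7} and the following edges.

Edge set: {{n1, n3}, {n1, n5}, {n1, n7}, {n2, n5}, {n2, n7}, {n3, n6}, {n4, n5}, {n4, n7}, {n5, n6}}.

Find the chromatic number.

2

n3 and n6 are adjacent, so at least 2 colors are needed.
2 colors suffice: color 1 → {n3, n5, n7}; color 2 → {n1, n2, n4, n6}. Every edge joins two different colors.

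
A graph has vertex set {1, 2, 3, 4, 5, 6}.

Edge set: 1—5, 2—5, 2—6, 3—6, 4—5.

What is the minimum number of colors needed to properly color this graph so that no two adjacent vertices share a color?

2

4 and 5 are adjacent, so at least 2 colors are needed.
A valid assignment using 2 colors: 1=b, 2=b, 3=b, 4=b, 5=a, 6=a. No two adjacent vertices share a color.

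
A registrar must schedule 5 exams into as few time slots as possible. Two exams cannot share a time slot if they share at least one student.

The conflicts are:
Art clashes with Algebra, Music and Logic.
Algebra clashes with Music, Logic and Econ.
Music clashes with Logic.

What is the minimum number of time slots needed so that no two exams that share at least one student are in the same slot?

Art, Algebra, Music, Logic pairwise conflict, so at least 4 time slots are needed.
4 time slots suffice: time slot 1 → {Algebra}; time slot 2 → {Art, Econ}; time slot 3 → {Music}; time slot 4 → {Logic}. No two conflicting exams share a time slot.

4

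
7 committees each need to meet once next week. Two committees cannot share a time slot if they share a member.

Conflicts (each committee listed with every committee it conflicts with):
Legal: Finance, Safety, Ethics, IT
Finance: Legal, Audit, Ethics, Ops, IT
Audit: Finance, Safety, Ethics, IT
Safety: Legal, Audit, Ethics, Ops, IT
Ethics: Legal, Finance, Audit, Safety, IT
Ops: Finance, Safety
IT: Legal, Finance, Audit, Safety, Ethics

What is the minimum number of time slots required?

Legal, Safety, Ethics, IT all conflict with each other, so at least 4 time slots are needed.
4 time slots suffice: time slot 1 → {Finance, Safety}; time slot 2 → {Ops, IT}; time slot 3 → {Ethics}; time slot 4 → {Legal, Audit}. Each listed conflict is separated.

4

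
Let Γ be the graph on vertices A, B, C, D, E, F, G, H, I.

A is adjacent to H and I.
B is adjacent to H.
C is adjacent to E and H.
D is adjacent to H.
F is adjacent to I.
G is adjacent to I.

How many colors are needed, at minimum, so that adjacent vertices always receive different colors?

D and H are adjacent, so at least 2 colors are needed.
2 colors suffice: color 1 → {E, H, I}; color 2 → {A, B, C, D, F, G}. Every edge joins two different colors.

2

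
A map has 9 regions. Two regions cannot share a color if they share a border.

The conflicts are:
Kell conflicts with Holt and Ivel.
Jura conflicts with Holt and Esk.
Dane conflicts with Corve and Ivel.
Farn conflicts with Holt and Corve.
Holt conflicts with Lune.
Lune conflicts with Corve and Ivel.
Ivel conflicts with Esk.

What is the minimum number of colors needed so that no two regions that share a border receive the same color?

3

The cycle Lune-Ivel-Esk-Jura-Holt-Lune has odd length 5, so it cannot be 2-colored; at least 3 colors are needed.
3 colors suffice: color 1 → {Holt, Corve, Ivel}; color 2 → {Kell, Dane, Farn, Lune, Esk}; color 3 → {Jura}. Each listed conflict is separated.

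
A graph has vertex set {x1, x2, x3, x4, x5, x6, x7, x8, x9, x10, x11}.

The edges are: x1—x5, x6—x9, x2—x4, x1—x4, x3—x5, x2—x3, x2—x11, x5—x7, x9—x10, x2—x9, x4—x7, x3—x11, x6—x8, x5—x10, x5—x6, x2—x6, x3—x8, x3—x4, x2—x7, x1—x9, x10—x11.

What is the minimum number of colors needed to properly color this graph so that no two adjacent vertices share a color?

x2, x3, x11 are pairwise adjacent, so at least 3 colors are needed.
One proper 3-coloring: x1=2, x2=1, x3=2, x4=3, x5=1, x6=2, x7=2, x8=1, x9=3, x10=2, x11=3. Every edge joins two different colors.

3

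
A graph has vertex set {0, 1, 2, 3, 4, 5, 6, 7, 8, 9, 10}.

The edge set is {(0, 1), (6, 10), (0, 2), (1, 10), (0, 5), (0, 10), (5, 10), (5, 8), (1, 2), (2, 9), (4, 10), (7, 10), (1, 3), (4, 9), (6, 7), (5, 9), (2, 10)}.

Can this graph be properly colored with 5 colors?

Yes

The chromatic number is 4. 0, 1, 2, 10 form a clique, so at least 4 colors are needed.
A valid assignment using 4 colors: 0=d, 1=c, 2=b, 3=a, 4=b, 5=b, 6=b, 7=c, 8=a, 9=a, 10=a.
Since 5 ≥ 4, a proper 5-coloring certainly exists.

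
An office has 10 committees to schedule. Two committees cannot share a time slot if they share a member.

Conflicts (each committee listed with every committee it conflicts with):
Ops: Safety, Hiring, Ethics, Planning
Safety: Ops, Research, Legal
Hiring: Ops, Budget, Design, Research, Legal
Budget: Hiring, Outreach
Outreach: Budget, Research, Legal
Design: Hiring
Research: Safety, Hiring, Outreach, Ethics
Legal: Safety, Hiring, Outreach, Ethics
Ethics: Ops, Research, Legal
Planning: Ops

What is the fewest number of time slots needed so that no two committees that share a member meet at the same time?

2

Budget and Outreach conflict, so at least 2 time slots are needed.
A valid assignment using 2 time slots: Ops=2, Safety=1, Hiring=1, Budget=2, Outreach=1, Design=2, Research=2, Legal=2, Ethics=1, Planning=1. Each listed conflict is separated.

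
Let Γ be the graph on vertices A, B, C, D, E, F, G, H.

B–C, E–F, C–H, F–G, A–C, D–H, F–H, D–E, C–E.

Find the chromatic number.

C and E are adjacent, so at least 2 colors are needed.
One proper 2-coloring: A=2, B=2, C=1, D=1, E=2, F=1, G=2, H=2. Every edge joins two different colors.

2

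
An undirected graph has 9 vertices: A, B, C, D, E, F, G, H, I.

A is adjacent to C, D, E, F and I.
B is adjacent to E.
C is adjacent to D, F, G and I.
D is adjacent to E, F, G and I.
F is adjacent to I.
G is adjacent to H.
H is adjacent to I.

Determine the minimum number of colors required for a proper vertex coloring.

5

A, C, D, F, I form a clique, so at least 5 colors are needed.
5 colors suffice: color red → {B, D, H}; color blue → {A, G}; color green → {E, I}; color yellow → {C}; color purple → {F}. Each edge has distinct colors on its endpoints.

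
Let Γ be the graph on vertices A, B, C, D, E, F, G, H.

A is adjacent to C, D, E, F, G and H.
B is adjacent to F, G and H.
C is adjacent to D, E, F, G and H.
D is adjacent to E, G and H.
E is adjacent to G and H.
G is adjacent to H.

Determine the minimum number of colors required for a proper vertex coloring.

A, C, D, E, G, H are mutually adjacent (a clique of size 6), so at least 6 colors are needed.
6 colors suffice: color 1 → {B, C}; color 2 → {F, G}; color 3 → {A}; color 4 → {H}; color 5 → {D}; color 6 → {E}. Every edge joins two different colors.

6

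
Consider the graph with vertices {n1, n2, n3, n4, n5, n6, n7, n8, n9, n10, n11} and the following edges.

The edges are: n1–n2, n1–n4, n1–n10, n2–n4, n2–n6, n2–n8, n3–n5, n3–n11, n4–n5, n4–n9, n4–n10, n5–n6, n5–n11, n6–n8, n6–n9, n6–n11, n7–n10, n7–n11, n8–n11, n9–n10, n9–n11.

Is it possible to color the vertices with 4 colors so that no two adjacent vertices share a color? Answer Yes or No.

The chromatic number is 3. n6, n9, n11 are mutually adjacent, so at least 3 colors are needed.
3 colors suffice: color red → {n2, n10, n11}; color blue → {n3, n4, n6, n7}; color green → {n1, n5, n8, n9}.
Since 4 ≥ 3, a proper 4-coloring certainly exists.

Yes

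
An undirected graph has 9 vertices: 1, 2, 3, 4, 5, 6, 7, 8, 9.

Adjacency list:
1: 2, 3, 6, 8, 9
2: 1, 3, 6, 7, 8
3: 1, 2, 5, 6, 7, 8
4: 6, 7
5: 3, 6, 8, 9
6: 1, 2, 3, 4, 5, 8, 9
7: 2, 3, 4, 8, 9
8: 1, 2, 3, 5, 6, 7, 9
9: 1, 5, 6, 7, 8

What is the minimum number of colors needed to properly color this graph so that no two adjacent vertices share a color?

5

1, 2, 3, 6, 8 are mutually adjacent (a clique of size 5), so at least 5 colors are needed.
5 colors suffice: color red → {6, 7}; color blue → {4, 8}; color green → {3, 9}; color yellow → {1, 5}; color purple → {2}. Every edge joins two different colors.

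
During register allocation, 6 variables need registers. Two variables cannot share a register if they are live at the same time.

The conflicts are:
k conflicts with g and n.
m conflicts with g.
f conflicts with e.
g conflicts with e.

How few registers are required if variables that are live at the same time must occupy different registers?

g and e conflict, so at least 2 registers are needed.
2 registers suffice: register 1 → {f, g, n}; register 2 → {k, m, e}. Every pair that conflicts lands in different registers.

2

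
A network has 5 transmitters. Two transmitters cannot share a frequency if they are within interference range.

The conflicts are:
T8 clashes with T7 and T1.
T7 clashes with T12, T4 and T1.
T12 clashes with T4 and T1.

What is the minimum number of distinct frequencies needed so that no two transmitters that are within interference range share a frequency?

T7, T12, T4 all conflict with each other, so at least 3 frequencies are needed.
3 frequencies suffice: frequency 1 → {T7}; frequency 2 → {T8, T12}; frequency 3 → {T4, T1}. Every pair that conflicts lands in different frequencies.

3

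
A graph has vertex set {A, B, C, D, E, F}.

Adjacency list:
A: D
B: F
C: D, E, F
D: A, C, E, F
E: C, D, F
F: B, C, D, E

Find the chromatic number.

C, D, E, F are pairwise adjacent (a clique of size 4), so at least 4 colors are needed.
A valid assignment using 4 colors: A=1, B=2, C=4, D=2, E=3, F=1. Every edge joins two different colors.

4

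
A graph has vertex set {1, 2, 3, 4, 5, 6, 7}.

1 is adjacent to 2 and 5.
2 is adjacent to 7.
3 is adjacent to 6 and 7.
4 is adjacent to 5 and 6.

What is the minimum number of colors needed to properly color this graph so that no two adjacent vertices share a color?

3

The cycle 7-3-6-4-5-1-2-7 has odd length 7, so it cannot be 2-colored; at least 3 colors are needed.
3 colors suffice: 1=c, 2=a, 3=a, 4=a, 5=b, 6=b, 7=b. Every edge joins two different colors.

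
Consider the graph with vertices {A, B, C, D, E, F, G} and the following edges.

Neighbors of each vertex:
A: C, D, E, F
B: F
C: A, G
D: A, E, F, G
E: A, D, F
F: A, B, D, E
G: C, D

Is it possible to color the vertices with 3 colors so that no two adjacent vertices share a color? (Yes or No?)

No

A, D, E, F form a clique, so at least 4 colors are needed.
So 3 colors are not enough.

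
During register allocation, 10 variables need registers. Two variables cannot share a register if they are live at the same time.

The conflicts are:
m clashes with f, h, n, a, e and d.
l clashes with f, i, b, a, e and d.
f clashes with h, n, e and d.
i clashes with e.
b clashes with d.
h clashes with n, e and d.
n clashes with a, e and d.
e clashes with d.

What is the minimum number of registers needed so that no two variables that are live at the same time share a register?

m, f, h, n, e, d are mutually in conflict, so at least 6 registers are needed.
6 registers suffice: register 1 → {i, a, d}; register 2 → {b, e}; register 3 → {f}; register 4 → {l, n}; register 5 → {m}; register 6 → {h}. Each listed conflict is separated.

6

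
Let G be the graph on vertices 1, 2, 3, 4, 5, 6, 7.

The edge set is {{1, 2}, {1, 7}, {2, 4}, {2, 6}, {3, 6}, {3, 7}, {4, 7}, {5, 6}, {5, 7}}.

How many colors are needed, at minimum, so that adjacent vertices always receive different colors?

3

The cycle 5-7-4-2-6-5 has odd length 5, so it cannot be 2-colored; at least 3 colors are needed.
3 colors suffice: color a → {2, 7}; color b → {1, 4, 6}; color c → {3, 5}. Each edge has distinct colors on its endpoints.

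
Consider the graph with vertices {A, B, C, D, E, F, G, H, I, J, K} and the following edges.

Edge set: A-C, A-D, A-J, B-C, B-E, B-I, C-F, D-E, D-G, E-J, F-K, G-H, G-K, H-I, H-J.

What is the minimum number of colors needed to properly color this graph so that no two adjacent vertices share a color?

3

The cycle C-A-D-E-B-C has odd length 5, so it cannot be 2-colored; at least 3 colors are needed.
A valid assignment using 3 colors: A=2, B=3, C=1, D=1, E=2, F=2, G=3, H=2, I=1, J=1, K=1. Each edge has distinct colors on its endpoints.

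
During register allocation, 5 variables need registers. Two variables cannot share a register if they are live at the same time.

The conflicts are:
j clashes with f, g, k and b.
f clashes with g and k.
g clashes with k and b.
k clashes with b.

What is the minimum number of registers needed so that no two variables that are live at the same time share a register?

4

j, g, k, b pairwise conflict, so at least 4 registers are needed.
4 registers suffice: register 1 → {g}; register 2 → {j}; register 3 → {k}; register 4 → {f, b}. Every pair that conflicts lands in different registers.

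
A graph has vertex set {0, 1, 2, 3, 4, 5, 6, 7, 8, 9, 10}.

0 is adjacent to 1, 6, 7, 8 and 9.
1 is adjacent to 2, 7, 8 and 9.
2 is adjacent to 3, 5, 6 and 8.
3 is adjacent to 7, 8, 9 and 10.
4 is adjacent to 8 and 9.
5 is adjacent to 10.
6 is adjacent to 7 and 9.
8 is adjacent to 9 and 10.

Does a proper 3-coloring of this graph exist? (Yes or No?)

No

0, 1, 8, 9 are pairwise adjacent (a clique of size 4), so at least 4 colors are needed.
So 3 colors are not enough.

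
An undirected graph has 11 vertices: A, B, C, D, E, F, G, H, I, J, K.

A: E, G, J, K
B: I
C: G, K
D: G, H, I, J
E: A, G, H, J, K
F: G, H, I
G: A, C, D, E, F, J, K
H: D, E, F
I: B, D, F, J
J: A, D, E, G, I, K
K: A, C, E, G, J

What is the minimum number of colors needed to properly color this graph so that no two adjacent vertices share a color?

5

A, E, G, J, K form a clique, so at least 5 colors are needed.
5 colors suffice: color 1 → {G, H, I}; color 2 → {B, C, F, J}; color 3 → {D, E}; color 4 → {K}; color 5 → {A}. Each edge has distinct colors on its endpoints.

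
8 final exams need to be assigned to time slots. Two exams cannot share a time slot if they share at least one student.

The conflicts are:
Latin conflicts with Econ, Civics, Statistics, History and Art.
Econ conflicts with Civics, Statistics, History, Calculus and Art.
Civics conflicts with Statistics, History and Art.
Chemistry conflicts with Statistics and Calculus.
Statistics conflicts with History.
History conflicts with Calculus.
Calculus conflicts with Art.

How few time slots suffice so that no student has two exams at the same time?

Latin, Econ, Civics, Statistics, History are mutually in conflict, so at least 5 time slots are needed.
5 time slots suffice: time slot 1 → {Econ, Chemistry}; time slot 2 → {Statistics, Art}; time slot 3 → {Civics, Calculus}; time slot 4 → {Latin}; time slot 5 → {History}. Each listed conflict is separated.

5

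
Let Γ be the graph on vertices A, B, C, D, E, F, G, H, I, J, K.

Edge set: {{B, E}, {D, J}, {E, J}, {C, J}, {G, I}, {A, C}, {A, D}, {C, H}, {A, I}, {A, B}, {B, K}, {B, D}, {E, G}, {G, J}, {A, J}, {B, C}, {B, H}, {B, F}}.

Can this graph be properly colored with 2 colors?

No

B, C, H form a triangle, so at least 3 colors are needed.
So 2 colors are not enough.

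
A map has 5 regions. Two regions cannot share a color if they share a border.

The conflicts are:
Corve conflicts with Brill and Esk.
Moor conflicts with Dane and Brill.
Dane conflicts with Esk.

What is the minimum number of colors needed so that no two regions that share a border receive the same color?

The cycle Esk-Corve-Brill-Moor-Dane-Esk has odd length 5, so it cannot be 2-colored; at least 3 colors are needed.
3 colors suffice: color 1 → {Dane, Brill}; color 2 → {Corve, Moor}; color 3 → {Esk}. Every pair that conflicts lands in different colors.

3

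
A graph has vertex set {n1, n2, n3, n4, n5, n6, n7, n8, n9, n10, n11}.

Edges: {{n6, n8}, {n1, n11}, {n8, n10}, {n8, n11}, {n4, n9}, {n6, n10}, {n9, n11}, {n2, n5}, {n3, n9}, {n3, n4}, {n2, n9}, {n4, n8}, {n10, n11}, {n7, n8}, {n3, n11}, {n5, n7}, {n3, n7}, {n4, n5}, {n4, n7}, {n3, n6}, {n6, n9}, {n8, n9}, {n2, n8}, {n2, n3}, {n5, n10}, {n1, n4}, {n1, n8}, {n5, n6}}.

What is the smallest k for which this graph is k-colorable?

n5, n6, n10 form a triangle, so at least 3 colors are needed.
One proper 3-coloring: n1=blue, n2=green, n3=red, n4=green, n5=red, n6=green, n7=blue, n8=red, n9=blue, n10=blue, n11=green. No two adjacent vertices share a color.

3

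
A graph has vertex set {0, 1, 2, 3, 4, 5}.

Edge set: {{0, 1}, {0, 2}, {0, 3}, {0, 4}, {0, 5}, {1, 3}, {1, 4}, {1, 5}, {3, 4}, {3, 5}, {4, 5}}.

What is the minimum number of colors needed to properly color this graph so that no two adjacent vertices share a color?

0, 1, 3, 4, 5 form a clique, so at least 5 colors are needed.
5 colors suffice: color a → {0}; color b → {2, 4}; color c → {5}; color d → {3}; color e → {1}. No two adjacent vertices share a color.

5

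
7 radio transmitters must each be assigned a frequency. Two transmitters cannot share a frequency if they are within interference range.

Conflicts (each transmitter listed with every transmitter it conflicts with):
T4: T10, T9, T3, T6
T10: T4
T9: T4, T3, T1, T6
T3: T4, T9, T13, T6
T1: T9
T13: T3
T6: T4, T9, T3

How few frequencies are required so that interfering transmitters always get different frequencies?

T4, T9, T3, T6 all conflict with each other, so at least 4 frequencies are needed.
4 frequencies suffice: T4=3, T10=1, T9=1, T3=2, T1=2, T13=1, T6=4. Every pair that conflicts lands in different frequencies.

4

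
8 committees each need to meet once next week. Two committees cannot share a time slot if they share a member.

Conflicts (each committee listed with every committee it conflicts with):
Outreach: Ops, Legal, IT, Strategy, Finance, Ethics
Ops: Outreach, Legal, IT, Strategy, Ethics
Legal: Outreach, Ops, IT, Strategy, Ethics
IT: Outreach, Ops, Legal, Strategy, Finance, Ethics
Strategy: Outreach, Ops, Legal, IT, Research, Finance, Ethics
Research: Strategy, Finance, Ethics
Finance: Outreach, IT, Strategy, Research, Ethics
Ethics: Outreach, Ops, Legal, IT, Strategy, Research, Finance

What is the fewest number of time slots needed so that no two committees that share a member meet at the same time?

6

Outreach, Ops, Legal, IT, Strategy, Ethics all conflict with each other, so at least 6 time slots are needed.
A valid assignment using 6 time slots: Outreach=4, Ops=5, Legal=6, IT=3, Strategy=1, Research=3, Finance=5, Ethics=2. Each listed conflict is separated.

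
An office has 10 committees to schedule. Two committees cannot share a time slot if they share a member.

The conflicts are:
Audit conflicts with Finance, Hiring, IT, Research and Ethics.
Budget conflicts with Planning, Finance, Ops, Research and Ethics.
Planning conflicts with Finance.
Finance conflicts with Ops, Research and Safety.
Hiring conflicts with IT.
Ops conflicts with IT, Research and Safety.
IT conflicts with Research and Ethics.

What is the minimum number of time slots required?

Budget, Finance, Ops, Research pairwise conflict, so at least 4 time slots are needed.
4 time slots suffice: Audit=2, Budget=2, Planning=3, Finance=1, Hiring=3, Ops=4, IT=1, Research=3, Safety=2, Ethics=3. Every pair that conflicts lands in different time slots.

4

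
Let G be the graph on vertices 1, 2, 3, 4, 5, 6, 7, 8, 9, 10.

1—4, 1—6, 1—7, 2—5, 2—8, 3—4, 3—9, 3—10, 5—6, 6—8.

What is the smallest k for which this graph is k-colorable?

2

6 and 8 are adjacent, so at least 2 colors are needed.
A valid assignment using 2 colors: 1=blue, 2=red, 3=blue, 4=red, 5=blue, 6=red, 7=red, 8=blue, 9=red, 10=red. Each edge has distinct colors on its endpoints.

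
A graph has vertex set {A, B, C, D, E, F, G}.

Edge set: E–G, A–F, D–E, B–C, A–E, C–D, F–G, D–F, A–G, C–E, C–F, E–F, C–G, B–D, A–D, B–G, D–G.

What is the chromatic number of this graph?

5

A, D, E, F, G form a clique, so at least 5 colors are needed.
A valid assignment using 5 colors: A=5, B=3, C=5, D=1, E=3, F=4, G=2. Each edge has distinct colors on its endpoints.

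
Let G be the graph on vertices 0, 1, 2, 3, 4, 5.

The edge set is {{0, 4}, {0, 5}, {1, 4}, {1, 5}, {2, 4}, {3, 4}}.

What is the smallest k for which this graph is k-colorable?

2

1 and 5 are adjacent, so at least 2 colors are needed.
2 colors suffice: 0=blue, 1=blue, 2=blue, 3=blue, 4=red, 5=red. Every edge joins two different colors.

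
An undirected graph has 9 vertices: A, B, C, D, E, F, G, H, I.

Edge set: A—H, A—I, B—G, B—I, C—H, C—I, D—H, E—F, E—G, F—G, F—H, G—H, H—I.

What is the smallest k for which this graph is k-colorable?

F, G, H form a triangle, so at least 3 colors are needed.
3 colors suffice: color red → {B, E, H}; color blue → {D, G, I}; color green → {A, C, F}. Every edge joins two different colors.

3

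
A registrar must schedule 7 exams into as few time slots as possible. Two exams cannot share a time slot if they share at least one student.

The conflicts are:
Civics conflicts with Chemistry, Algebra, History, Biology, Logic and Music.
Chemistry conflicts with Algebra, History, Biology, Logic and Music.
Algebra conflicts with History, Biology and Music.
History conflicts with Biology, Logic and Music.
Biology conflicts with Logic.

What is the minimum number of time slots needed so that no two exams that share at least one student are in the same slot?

Civics, Chemistry, Algebra, History, Music pairwise conflict, so at least 5 time slots are needed.
Using 5 time slots: Civics=2, Chemistry=3, Algebra=4, History=1, Biology=5, Logic=4, Music=5. No two conflicting exams share a time slot.

5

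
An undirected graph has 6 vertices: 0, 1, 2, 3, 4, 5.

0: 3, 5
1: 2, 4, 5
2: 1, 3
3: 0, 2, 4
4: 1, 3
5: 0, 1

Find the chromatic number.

3

The cycle 0-3-4-1-5-0 has odd length 5, so it cannot be 2-colored; at least 3 colors are needed.
3 colors suffice: color a → {1, 3}; color b → {2, 4, 5}; color c → {0}. No two adjacent vertices share a color.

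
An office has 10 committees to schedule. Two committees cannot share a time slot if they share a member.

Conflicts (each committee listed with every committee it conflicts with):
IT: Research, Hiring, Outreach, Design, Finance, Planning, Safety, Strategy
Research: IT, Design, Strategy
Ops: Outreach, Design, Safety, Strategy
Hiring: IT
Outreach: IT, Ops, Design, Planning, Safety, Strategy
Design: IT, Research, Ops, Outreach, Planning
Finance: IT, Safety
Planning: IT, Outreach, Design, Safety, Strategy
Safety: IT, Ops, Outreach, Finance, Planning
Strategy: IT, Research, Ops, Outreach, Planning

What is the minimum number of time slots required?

IT, Outreach, Planning, Safety all conflict with each other, so at least 4 time slots are needed.
4 time slots suffice: time slot 1 → {IT, Ops}; time slot 2 → {Research, Hiring, Outreach, Finance}; time slot 3 → {Design, Safety, Strategy}; time slot 4 → {Planning}. Each listed conflict is separated.

4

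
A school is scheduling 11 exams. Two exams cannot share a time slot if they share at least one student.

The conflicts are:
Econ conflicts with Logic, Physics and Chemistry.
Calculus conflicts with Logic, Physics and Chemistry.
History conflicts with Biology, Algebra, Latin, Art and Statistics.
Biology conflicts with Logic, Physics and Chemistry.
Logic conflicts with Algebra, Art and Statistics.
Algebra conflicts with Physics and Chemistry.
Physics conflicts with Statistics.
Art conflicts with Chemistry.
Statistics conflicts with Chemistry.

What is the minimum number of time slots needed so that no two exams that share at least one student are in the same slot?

Biology and Logic conflict, so at least 2 time slots are needed.
Using 2 time slots: Econ=2, Calculus=2, History=1, Biology=2, Logic=1, Algebra=2, Physics=1, Latin=2, Art=2, Statistics=2, Chemistry=1. Every pair that conflicts lands in different time slots.

2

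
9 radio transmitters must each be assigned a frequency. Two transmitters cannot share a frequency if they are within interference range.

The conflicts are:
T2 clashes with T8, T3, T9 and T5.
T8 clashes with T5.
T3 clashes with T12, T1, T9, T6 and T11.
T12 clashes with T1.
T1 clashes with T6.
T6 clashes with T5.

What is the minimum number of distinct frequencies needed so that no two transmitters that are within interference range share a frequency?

3

T3, T1, T6 all conflict with each other, so at least 3 frequencies are needed.
3 frequencies suffice: T2=2, T8=3, T3=1, T12=2, T1=3, T9=3, T6=2, T11=2, T5=1. No two conflicting transmitters share a frequency.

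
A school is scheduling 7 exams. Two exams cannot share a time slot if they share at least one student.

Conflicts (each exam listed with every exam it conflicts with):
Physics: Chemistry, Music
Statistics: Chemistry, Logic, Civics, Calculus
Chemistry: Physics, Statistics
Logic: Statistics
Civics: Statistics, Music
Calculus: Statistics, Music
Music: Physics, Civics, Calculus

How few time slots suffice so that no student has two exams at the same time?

The cycle Music-Physics-Chemistry-Statistics-Civics-Music has odd length 5, so it cannot be 2-colored; at least 3 time slots are needed.
3 time slots suffice: Physics=3, Statistics=1, Chemistry=2, Logic=2, Civics=2, Calculus=2, Music=1. No two conflicting exams share a time slot.

3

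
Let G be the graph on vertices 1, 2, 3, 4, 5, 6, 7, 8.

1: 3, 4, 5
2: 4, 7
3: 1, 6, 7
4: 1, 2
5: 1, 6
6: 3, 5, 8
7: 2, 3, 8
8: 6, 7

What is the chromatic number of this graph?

3

The cycle 2-7-3-1-4-2 has odd length 5, so it cannot be 2-colored; at least 3 colors are needed.
3 colors suffice: 1=red, 2=green, 3=blue, 4=blue, 5=blue, 6=red, 7=red, 8=blue. No two adjacent vertices share a color.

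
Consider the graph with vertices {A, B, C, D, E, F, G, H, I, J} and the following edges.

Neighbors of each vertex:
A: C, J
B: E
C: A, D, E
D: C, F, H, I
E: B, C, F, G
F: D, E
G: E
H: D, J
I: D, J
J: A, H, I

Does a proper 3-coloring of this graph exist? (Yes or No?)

The chromatic number is 3. The cycle J-H-D-C-A-J has odd length 5, so it cannot be 2-colored; at least 3 colors are needed.
One proper 3-coloring: A=3, B=2, C=2, D=1, E=1, F=2, G=2, H=2, I=2, J=1.
That is already a proper 3-coloring.

Yes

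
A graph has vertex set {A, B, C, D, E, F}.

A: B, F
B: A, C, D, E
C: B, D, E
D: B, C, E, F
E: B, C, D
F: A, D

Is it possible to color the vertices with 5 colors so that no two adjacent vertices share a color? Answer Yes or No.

The chromatic number is 4. B, C, D, E form a clique, so at least 4 colors are needed.
4 colors suffice: color 1 → {A, D}; color 2 → {B, F}; color 3 → {E}; color 4 → {C}.
Since 5 ≥ 4, a proper 5-coloring certainly exists.

Yes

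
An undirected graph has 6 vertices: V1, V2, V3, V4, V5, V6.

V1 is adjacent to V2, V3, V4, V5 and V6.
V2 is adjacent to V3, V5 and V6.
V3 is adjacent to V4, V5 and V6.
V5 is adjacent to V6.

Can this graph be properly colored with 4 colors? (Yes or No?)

V1, V2, V3, V5, V6 form a clique, so at least 5 colors are needed.
So 4 colors are not enough.

No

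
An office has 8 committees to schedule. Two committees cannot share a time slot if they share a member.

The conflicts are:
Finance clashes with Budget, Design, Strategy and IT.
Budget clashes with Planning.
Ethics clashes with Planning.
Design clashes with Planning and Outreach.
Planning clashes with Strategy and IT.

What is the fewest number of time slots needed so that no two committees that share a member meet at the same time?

Design and Planning conflict, so at least 2 time slots are needed.
2 time slots suffice: time slot 1 → {Finance, Planning, Outreach}; time slot 2 → {Budget, Ethics, Design, Strategy, IT}. No two conflicting committees share a time slot.

2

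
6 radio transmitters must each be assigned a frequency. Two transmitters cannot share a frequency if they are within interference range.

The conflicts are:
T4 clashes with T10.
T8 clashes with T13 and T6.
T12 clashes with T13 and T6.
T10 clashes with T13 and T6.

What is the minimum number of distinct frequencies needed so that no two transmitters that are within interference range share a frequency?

2

T12 and T13 conflict, so at least 2 frequencies are needed.
2 frequencies suffice: frequency 1 → {T8, T12, T10}; frequency 2 → {T4, T13, T6}. Every pair that conflicts lands in different frequencies.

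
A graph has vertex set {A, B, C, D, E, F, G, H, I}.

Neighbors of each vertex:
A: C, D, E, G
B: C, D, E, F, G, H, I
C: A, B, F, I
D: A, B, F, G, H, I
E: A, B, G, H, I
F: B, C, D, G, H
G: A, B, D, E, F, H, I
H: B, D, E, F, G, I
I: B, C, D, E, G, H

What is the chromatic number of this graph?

B, E, G, H, I are mutually adjacent (a clique of size 5), so at least 5 colors are needed.
One proper 5-coloring: A=2, B=2, C=1, D=5, E=5, F=4, G=1, H=3, I=4. Every edge joins two different colors.

5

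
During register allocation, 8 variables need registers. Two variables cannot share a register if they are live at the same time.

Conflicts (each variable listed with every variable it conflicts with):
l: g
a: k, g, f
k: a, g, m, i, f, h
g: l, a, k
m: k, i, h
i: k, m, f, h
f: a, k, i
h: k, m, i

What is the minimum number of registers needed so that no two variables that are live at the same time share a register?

4

k, m, i, h pairwise conflict, so at least 4 registers are needed.
A valid assignment using 4 registers: l=1, a=2, k=1, g=3, m=3, i=2, f=3, h=4. No two conflicting variables share a register.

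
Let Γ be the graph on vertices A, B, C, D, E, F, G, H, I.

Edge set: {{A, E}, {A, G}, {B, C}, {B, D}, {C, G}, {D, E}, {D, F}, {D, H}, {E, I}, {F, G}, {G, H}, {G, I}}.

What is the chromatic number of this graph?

The cycle F-G-A-E-D-F has odd length 5, so it cannot be 2-colored; at least 3 colors are needed.
One proper 3-coloring: A=3, B=2, C=3, D=1, E=2, F=2, G=1, H=2, I=3. Each edge has distinct colors on its endpoints.

3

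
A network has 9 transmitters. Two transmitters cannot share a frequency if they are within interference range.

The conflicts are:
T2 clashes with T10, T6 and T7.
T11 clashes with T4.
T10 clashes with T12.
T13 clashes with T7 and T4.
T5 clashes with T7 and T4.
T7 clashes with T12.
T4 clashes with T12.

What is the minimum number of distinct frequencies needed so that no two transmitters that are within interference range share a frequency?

T11 and T4 conflict, so at least 2 frequencies are needed.
2 frequencies suffice: frequency 1 → {T10, T6, T7, T4}; frequency 2 → {T2, T11, T13, T5, T12}. Each listed conflict is separated.

2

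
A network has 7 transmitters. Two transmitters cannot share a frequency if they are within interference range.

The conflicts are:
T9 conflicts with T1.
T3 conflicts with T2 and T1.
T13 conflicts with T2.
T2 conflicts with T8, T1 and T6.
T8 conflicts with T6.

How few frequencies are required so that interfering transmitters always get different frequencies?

T3, T2, T1 pairwise conflict, so at least 3 frequencies are needed.
Using 3 frequencies: T9=1, T3=3, T13=2, T2=1, T8=2, T1=2, T6=3. Each listed conflict is separated.

3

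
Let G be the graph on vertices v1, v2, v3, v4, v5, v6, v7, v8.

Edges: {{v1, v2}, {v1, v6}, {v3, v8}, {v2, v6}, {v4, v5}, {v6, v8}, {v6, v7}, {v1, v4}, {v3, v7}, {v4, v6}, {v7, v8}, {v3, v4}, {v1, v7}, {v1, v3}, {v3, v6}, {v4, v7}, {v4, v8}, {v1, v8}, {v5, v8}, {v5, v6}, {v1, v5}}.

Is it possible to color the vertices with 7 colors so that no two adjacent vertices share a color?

Yes

The chromatic number is 6. v1, v3, v4, v6, v7, v8 form a clique, so at least 6 colors are needed.
A valid assignment using 6 colors: v1=1, v2=3, v3=5, v4=4, v5=5, v6=2, v7=6, v8=3.
Since 7 ≥ 6, a proper 7-coloring certainly exists.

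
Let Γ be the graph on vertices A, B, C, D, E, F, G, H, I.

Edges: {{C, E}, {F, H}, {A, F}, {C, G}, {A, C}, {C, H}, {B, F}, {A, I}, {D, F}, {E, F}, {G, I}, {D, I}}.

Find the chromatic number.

D and I are adjacent, so at least 2 colors are needed.
2 colors suffice: color red → {C, F, I}; color blue → {A, B, D, E, G, H}. Every edge joins two different colors.

2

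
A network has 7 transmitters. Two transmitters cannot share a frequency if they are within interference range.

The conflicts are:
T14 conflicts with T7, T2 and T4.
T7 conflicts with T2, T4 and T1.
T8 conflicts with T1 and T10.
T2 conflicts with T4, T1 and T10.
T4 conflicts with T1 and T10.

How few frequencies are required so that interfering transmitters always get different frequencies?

T14, T7, T2, T4 pairwise conflict, so at least 4 frequencies are needed.
A valid assignment using 4 frequencies: T14=4, T7=3, T8=1, T2=1, T4=2, T1=4, T10=3. Each listed conflict is separated.

4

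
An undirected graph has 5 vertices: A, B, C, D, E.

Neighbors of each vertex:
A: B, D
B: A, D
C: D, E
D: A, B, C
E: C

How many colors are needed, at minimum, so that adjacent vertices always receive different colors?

3

A, B, D are mutually adjacent, so at least 3 colors are needed.
3 colors suffice: color red → {D, E}; color blue → {A, C}; color green → {B}. Each edge has distinct colors on its endpoints.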